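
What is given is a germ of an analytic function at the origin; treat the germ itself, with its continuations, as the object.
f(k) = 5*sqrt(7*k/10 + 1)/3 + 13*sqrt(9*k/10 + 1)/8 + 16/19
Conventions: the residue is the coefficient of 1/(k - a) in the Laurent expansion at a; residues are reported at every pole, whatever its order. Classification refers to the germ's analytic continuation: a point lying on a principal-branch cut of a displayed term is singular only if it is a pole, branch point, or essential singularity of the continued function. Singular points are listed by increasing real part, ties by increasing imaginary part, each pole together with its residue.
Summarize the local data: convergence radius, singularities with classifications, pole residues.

Branch term (5/3)*sqrt(1 - k/(-10/7)): its argument vanishes at k = -10/7, a square-root branch point, modulus 10/7.
Branch term (13/8)*sqrt(1 - k/(-10/9)): its argument vanishes at k = -10/9, a square-root branch point, modulus 10/9.
The radius of convergence is the smallest modulus among the singular points: 10/9.
List the singular points by increasing real part (a conjugate pair: the negative imaginary part first).

Radius of convergence at 0: 10/9.
At -10/7: an algebraic (square-root) branch point.
At -10/9: an algebraic (square-root) branch point.


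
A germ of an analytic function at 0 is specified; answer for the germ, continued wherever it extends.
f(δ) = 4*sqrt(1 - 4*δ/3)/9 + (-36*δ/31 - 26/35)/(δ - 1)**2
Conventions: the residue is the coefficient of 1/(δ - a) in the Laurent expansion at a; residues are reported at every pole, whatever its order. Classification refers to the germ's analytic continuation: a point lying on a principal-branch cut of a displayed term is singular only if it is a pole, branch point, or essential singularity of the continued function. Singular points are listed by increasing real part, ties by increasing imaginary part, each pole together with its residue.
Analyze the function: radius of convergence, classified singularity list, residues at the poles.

Denominator factor (δ - 1)^2: pole of order 2 at 1, modulus 1.
Branch term (4/9)*sqrt(1 - δ/(3/4)): its argument vanishes at δ = 3/4, a square-root branch point, modulus 3/4.
The radius of convergence is the smallest modulus among the singular points: 3/4.
The branch term is analytic at 1 and contributes nothing to the residue; only the rational part matters.
At the order-2 pole 1 set g(δ) = (δ - (1))^2*(rational part) = -36*δ/31 - 26/35.
Order-2 pole: residue = g'(a); g'(1) = -36/31, so the residue is -36/31.
List the singular points by increasing real part (a conjugate pair: the negative imaginary part first).

Radius of convergence at 0: 3/4.
At 3/4: an algebraic (square-root) branch point.
At 1: a pole of order 2; residue -36/31.


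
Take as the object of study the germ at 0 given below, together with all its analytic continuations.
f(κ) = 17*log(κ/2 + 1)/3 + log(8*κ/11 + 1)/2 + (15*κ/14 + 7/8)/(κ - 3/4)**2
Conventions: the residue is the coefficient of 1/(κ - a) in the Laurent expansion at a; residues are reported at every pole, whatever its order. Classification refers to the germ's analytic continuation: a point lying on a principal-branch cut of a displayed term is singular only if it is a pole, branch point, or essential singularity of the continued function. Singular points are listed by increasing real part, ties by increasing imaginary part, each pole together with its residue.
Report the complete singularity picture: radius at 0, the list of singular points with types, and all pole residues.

Radius of convergence at 0: 3/4.
At -2: a logarithmic branch point.
At -11/8: a logarithmic branch point.
At 3/4: a pole of order 2; residue 15/14.

Denominator factor (κ - 3/4)^2: pole of order 2 at 3/4, modulus 3/4.
Branch term (17/3)*log(1 - κ/(-2)): its argument vanishes at κ = -2, a logarithmic branch point, modulus 2.
Branch term (1/2)*log(1 - κ/(-11/8)): its argument vanishes at κ = -11/8, a logarithmic branch point, modulus 11/8.
The radius of convergence is the smallest modulus among the singular points: 3/4.
The branch terms are analytic at 3/4 and contribute nothing to the residue; only the rational part matters.
At the order-2 pole 3/4 set g(κ) = (κ - (3/4))^2*(rational part) = 15*κ/14 + 7/8.
Order-2 pole: residue = g'(a); g'(3/4) = 15/14, so the residue is 15/14.
List the singular points by increasing real part (a conjugate pair: the negative imaginary part first).


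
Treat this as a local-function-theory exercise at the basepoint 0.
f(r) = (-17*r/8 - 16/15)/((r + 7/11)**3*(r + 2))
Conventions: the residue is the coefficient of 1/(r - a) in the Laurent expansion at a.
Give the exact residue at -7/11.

At the order-3 pole -7/11 set g(r) = (r - (-7/11))^3*f(r) = (-17*r/8 - 16/15)/(r + 2).
Order-3 pole: residue = g''(a)/2; g''(-7/11) = 254221/101250, so the residue is 254221/202500.

The residue is 254221/202500.


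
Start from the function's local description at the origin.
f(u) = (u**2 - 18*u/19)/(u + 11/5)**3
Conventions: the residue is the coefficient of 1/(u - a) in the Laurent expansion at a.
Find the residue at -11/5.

The residue is 1.

At the order-3 pole -11/5 set g(u) = (u - (-11/5))^3*f(u) = u**2 - 18*u/19.
Order-3 pole: residue = g''(a)/2; g''(-11/5) = 2, so the residue is 1.


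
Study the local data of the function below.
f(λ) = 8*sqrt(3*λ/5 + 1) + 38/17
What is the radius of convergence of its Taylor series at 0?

The radius of convergence is 5/3.

Branch term (8)*sqrt(1 - λ/(-5/3)): its argument vanishes at λ = -5/3, a square-root branch point, modulus 5/3.
The radius of convergence is the smallest modulus among the singular points: 5/3.


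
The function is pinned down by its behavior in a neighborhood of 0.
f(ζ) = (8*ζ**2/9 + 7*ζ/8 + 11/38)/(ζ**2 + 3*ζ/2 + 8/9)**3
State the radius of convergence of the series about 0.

Denominator factor (ζ**2 + 3*ζ/2 + 8/9)^3: discriminant -47/36, complex-conjugate roots (-3/4) + ((1/12)*sqrt(47))*i and (-3/4) - ((1/12)*sqrt(47))*i; poles of order 3, moduli (2/3)*sqrt(2) and (2/3)*sqrt(2).
The radius of convergence is the smallest modulus among the singular points: (2/3)*sqrt(2).

The radius of convergence is (2/3)*sqrt(2).


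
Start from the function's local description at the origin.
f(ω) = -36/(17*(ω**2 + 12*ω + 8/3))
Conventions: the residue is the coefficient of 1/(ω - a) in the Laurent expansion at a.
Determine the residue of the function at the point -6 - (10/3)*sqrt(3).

The residue is (9/85)*sqrt(3).

The factor ω**2 + 12*ω + 8/3 splits as (ω - a)(ω - a') with a = -6 - (10/3)*sqrt(3), a' = -6 + (10/3)*sqrt(3). At the order-1 pole a set g(ω) = (ω - a)*f(ω) = [-36/17] / (ω - a').
Simple pole: residue = g(a) at a = -6 - (10/3)*sqrt(3), which is (9/85)*sqrt(3).


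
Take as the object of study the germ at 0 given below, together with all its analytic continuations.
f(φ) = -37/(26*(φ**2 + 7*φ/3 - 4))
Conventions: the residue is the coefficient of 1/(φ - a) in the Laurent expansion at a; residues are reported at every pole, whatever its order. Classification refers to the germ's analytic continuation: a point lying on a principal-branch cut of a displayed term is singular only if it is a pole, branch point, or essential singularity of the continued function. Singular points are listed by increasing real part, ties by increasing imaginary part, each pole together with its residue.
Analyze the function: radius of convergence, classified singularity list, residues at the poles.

Denominator factor (φ**2 + 7*φ/3 - 4): discriminant 193/9, real irrational roots -7/6 + (1/6)*sqrt(193) and -7/6 - (1/6)*sqrt(193); poles of order 1, moduli -7/6 + (1/6)*sqrt(193) and 7/6 + (1/6)*sqrt(193).
The radius of convergence is the smallest modulus among the singular points: -7/6 + (1/6)*sqrt(193).
The factor φ**2 + 7*φ/3 - 4 splits as (φ - a)(φ - a') with a = -7/6 - (1/6)*sqrt(193), a' = -7/6 + (1/6)*sqrt(193). At the order-1 pole a set g(φ) = (φ - a)*f(φ) = [-37/26] / (φ - a').
Simple pole: residue = g(a) at a = -7/6 - (1/6)*sqrt(193), which is (111/5018)*sqrt(193).
The factor φ**2 + 7*φ/3 - 4 splits as (φ - a)(φ - a') with a = -7/6 + (1/6)*sqrt(193), a' = -7/6 - (1/6)*sqrt(193). At the order-1 pole a set g(φ) = (φ - a)*f(φ) = [-37/26] / (φ - a').
Simple pole: residue = g(a) at a = -7/6 + (1/6)*sqrt(193), which is -(111/5018)*sqrt(193).
List the singular points by increasing real part (a conjugate pair: the negative imaginary part first).

Radius of convergence at 0: -7/6 + (1/6)*sqrt(193).
At -7/6 - (1/6)*sqrt(193): a pole of order 1; residue (111/5018)*sqrt(193).
At -7/6 + (1/6)*sqrt(193): a pole of order 1; residue -(111/5018)*sqrt(193).


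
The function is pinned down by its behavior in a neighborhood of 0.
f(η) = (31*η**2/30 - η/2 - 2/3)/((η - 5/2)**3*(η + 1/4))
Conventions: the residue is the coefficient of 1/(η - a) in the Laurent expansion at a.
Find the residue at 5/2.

At the order-3 pole 5/2 set g(η) = (η - (5/2))^3*f(η) = (31*η**2/30 - η/2 - 2/3)/(η + 1/4).
Order-3 pole: residue = g''(a)/2; g''(5/2) = -916/19965, so the residue is -458/19965.

The residue is -458/19965.


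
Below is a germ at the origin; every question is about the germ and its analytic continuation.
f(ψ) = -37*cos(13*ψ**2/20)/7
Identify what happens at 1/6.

The point is a regular point.

There is no denominator, hence no pole anywhere.
The factor cos(13*ψ**2/20) is entire.
So the germ continues analytically to 1/6.


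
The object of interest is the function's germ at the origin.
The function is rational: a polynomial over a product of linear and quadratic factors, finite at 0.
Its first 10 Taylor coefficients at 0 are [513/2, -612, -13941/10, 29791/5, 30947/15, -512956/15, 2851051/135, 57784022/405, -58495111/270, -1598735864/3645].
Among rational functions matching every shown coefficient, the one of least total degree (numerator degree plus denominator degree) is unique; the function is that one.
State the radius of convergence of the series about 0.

No rational of total degree below 8 reproduces all 10 coefficients; solving the [2/6] Pade equations on them gives f(x) = (6*x**2/5 - 11*x/3 + 19/2)/(x**2 + 2*x/9 + 1/3)**3, whose expansion matches every shown term.
Denominator factor (x**2 + 2*x/9 + 1/3)^3: discriminant -104/81, complex-conjugate roots (-1/9) + ((1/9)*sqrt(26))*i and (-1/9) - ((1/9)*sqrt(26))*i; poles of order 3, moduli (1/3)*sqrt(3) and (1/3)*sqrt(3).
The radius of convergence is the smallest modulus among the singular points: (1/3)*sqrt(3).

The radius of convergence is (1/3)*sqrt(3).


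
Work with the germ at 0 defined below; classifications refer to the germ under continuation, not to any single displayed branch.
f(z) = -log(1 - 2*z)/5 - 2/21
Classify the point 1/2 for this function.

The term (-1/5)*log(1 - z/(1/2)) has argument 1 - 1/2/(1/2) = 0 at 1/2: a logarithmic (infinitely-sheeted) branch point; the remaining terms are analytic or single-valued there.

The point is a logarithmic branch point.


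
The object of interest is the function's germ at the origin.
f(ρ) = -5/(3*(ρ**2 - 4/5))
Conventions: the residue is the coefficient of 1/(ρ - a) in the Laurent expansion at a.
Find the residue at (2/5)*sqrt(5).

The factor ρ**2 - 4/5 splits as (ρ - a)(ρ - a') with a = (2/5)*sqrt(5), a' = -(2/5)*sqrt(5). At the order-1 pole a set g(ρ) = (ρ - a)*f(ρ) = [-5/3] / (ρ - a').
Simple pole: residue = g(a) at a = (2/5)*sqrt(5), which is -(5/12)*sqrt(5).

The residue is -(5/12)*sqrt(5).


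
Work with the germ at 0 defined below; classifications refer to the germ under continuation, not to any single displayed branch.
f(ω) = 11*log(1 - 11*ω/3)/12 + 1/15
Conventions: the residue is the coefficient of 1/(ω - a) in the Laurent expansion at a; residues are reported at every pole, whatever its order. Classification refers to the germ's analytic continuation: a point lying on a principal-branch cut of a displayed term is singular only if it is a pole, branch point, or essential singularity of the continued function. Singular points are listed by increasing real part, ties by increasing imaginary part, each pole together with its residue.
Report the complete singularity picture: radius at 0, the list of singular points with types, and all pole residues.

Radius of convergence at 0: 3/11.
At 3/11: a logarithmic branch point.

Branch term (11/12)*log(1 - ω/(3/11)): its argument vanishes at ω = 3/11, a logarithmic branch point, modulus 3/11.
The radius of convergence is the smallest modulus among the singular points: 3/11.


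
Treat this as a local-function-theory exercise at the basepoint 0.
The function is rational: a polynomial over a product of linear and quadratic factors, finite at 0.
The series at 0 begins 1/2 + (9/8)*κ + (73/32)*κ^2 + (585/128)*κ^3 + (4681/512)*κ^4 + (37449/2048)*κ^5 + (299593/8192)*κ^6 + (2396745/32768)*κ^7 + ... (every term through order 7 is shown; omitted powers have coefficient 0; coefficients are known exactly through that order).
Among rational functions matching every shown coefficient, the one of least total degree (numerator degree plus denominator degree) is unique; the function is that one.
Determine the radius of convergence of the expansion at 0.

The radius of convergence is 1/2.

No rational of total degree below 2 reproduces all 8 coefficients; solving the [0/2] Pade equations on them gives f(κ) = 1/((κ - 4)*(κ - 1/2)), whose expansion matches every shown term.
Denominator factor (κ - 4): pole of order 1 at 4, modulus 4.
Denominator factor (κ - 1/2): pole of order 1 at 1/2, modulus 1/2.
The radius of convergence is the smallest modulus among the singular points: 1/2.


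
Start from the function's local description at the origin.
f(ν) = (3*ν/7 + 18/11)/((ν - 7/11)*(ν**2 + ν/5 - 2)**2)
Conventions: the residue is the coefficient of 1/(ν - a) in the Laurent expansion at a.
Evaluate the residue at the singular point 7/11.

At the order-1 pole 7/11 set g(ν) = (ν - (7/11))*f(ν) = (3*ν/7 + 18/11)/(ν**2 + ν/5 - 2)**2.
Simple pole: residue = g(a) at a = 7/11, which is 232925/262848.

The residue is 232925/262848.


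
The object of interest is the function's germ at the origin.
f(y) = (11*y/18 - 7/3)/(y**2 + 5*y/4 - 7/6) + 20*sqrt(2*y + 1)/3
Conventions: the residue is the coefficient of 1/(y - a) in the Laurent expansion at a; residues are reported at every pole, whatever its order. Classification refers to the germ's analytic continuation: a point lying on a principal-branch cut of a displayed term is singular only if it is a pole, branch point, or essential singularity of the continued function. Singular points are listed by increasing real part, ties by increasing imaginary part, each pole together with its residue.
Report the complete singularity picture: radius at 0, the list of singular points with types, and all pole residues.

Denominator factor (y**2 + 5*y/4 - 7/6): discriminant 299/48, real irrational roots -5/8 + (1/24)*sqrt(897) and -5/8 - (1/24)*sqrt(897); poles of order 1, moduli -5/8 + (1/24)*sqrt(897) and 5/8 + (1/24)*sqrt(897).
Branch term (20/3)*sqrt(1 - y/(-1/2)): its argument vanishes at y = -1/2, a square-root branch point, modulus 1/2.
The radius of convergence is the smallest modulus among the singular points: 1/2.
The branch term is analytic at -5/8 - (1/24)*sqrt(897) and contributes nothing to the residue; only the rational part matters.
The factor y**2 + 5*y/4 - 7/6 splits as (y - a)(y - a') with a = -5/8 - (1/24)*sqrt(897), a' = -5/8 + (1/24)*sqrt(897). At the order-1 pole a set g(y) = (y - a)*(rational part) = [11*y/18 - 7/3] / (y - a').
Simple pole: residue = g(a) at a = -5/8 - (1/24)*sqrt(897), which is 11/36 + (17/468)*sqrt(897).
The branch term is analytic at -5/8 + (1/24)*sqrt(897) and contributes nothing to the residue; only the rational part matters.
The factor y**2 + 5*y/4 - 7/6 splits as (y - a)(y - a') with a = -5/8 + (1/24)*sqrt(897), a' = -5/8 - (1/24)*sqrt(897). At the order-1 pole a set g(y) = (y - a)*(rational part) = [11*y/18 - 7/3] / (y - a').
Simple pole: residue = g(a) at a = -5/8 + (1/24)*sqrt(897), which is 11/36 - (17/468)*sqrt(897).
List the singular points by increasing real part (a conjugate pair: the negative imaginary part first).

Radius of convergence at 0: 1/2.
At -5/8 - (1/24)*sqrt(897): a pole of order 1; residue 11/36 + (17/468)*sqrt(897).
At -1/2: an algebraic (square-root) branch point.
At -5/8 + (1/24)*sqrt(897): a pole of order 1; residue 11/36 - (17/468)*sqrt(897).


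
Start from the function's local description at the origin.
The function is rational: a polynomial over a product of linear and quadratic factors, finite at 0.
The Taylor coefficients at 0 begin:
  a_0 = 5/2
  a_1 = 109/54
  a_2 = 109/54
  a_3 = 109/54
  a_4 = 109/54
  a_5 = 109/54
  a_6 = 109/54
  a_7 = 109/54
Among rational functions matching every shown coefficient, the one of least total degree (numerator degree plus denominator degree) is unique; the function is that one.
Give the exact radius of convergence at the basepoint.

No rational of total degree below 2 reproduces all 8 coefficients; solving the [1/1] Pade equations on them gives f(η) = (13*η/27 - 5/2)/(η - 1), whose expansion matches every shown term.
Denominator factor (η - 1): pole of order 1 at 1, modulus 1.
The radius of convergence is the smallest modulus among the singular points: 1.

The radius of convergence is 1.


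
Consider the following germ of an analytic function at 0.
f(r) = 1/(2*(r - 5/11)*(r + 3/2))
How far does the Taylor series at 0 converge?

Denominator factor (r + 3/2): pole of order 1 at -3/2, modulus 3/2.
Denominator factor (r - 5/11): pole of order 1 at 5/11, modulus 5/11.
The radius of convergence is the smallest modulus among the singular points: 5/11.

The radius of convergence is 5/11.


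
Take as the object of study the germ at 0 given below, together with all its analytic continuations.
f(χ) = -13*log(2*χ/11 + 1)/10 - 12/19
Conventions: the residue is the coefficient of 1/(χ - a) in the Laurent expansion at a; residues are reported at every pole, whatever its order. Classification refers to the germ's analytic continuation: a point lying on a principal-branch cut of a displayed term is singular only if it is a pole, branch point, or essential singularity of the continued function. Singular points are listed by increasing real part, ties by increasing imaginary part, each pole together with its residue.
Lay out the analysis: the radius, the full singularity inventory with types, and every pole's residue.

Radius of convergence at 0: 11/2.
At -11/2: a logarithmic branch point.

Branch term (-13/10)*log(1 - χ/(-11/2)): its argument vanishes at χ = -11/2, a logarithmic branch point, modulus 11/2.
The radius of convergence is the smallest modulus among the singular points: 11/2.


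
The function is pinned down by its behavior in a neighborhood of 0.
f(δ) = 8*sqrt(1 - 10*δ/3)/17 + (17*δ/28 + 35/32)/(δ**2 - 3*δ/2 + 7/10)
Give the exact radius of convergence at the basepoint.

Denominator factor (δ**2 - 3*δ/2 + 7/10): discriminant -11/20, complex-conjugate roots (3/4) + ((1/20)*sqrt(55))*i and (3/4) - ((1/20)*sqrt(55))*i; poles of order 1, moduli (1/10)*sqrt(70) and (1/10)*sqrt(70).
Branch term (8/17)*sqrt(1 - δ/(3/10)): its argument vanishes at δ = 3/10, a square-root branch point, modulus 3/10.
The radius of convergence is the smallest modulus among the singular points: 3/10.

The radius of convergence is 3/10.


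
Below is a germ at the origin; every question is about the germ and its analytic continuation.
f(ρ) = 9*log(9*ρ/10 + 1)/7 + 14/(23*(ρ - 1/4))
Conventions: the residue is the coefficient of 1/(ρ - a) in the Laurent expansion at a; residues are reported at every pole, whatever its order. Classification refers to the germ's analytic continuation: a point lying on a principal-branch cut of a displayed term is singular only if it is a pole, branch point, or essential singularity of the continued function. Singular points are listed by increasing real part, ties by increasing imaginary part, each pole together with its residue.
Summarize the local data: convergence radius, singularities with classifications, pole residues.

Denominator factor (ρ - 1/4): pole of order 1 at 1/4, modulus 1/4.
Branch term (9/7)*log(1 - ρ/(-10/9)): its argument vanishes at ρ = -10/9, a logarithmic branch point, modulus 10/9.
The radius of convergence is the smallest modulus among the singular points: 1/4.
The branch term is analytic at 1/4 and contributes nothing to the residue; only the rational part matters.
At the order-1 pole 1/4 set g(ρ) = (ρ - (1/4))*(rational part) = 14/23.
Simple pole: residue = g(a) at a = 1/4, which is 14/23.
List the singular points by increasing real part (a conjugate pair: the negative imaginary part first).

Radius of convergence at 0: 1/4.
At -10/9: a logarithmic branch point.
At 1/4: a pole of order 1; residue 14/23.


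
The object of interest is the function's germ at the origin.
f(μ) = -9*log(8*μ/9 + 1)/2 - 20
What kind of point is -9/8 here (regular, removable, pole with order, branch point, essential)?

The term (-9/2)*log(1 - μ/(-9/8)) has argument 1 - -9/8/(-9/8) = 0 at -9/8: a logarithmic (infinitely-sheeted) branch point; the remaining terms are analytic or single-valued there.

The point is a logarithmic branch point.


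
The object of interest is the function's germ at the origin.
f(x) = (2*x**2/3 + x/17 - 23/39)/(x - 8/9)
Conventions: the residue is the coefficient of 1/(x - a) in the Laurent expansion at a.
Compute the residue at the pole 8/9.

The residue is -575/53703.

At the order-1 pole 8/9 set g(x) = (x - (8/9))*f(x) = 2*x**2/3 + x/17 - 23/39.
Simple pole: residue = g(a) at a = 8/9, which is -575/53703.


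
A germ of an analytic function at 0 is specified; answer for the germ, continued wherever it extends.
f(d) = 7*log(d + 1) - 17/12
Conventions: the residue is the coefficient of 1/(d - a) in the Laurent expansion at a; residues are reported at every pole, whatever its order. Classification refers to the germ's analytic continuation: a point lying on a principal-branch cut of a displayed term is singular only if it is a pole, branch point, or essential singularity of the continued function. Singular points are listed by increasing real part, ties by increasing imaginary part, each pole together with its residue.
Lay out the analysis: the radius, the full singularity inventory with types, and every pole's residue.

Radius of convergence at 0: 1.
At -1: a logarithmic branch point.

Branch term (7)*log(1 - d/(-1)): its argument vanishes at d = -1, a logarithmic branch point, modulus 1.
The radius of convergence is the smallest modulus among the singular points: 1.


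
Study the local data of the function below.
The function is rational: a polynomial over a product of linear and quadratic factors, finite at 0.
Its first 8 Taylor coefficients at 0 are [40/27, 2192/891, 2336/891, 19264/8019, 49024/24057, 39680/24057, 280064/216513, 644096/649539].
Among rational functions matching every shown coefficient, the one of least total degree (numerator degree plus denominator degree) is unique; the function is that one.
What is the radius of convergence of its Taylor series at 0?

No rational of total degree below 3 reproduces all 8 coefficients; solving the [1/2] Pade equations on them gives f(κ) = (12*κ/11 + 10/3)/(κ - 3/2)**2, whose expansion matches every shown term.
Denominator factor (κ - 3/2)^2: pole of order 2 at 3/2, modulus 3/2.
The radius of convergence is the smallest modulus among the singular points: 3/2.

The radius of convergence is 3/2.


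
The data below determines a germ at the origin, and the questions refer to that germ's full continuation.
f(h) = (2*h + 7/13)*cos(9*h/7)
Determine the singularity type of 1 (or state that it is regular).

The point is a regular point.

There is no denominator, hence no pole anywhere.
The factor cos(9*h/7) is entire.
So the germ continues analytically to 1.


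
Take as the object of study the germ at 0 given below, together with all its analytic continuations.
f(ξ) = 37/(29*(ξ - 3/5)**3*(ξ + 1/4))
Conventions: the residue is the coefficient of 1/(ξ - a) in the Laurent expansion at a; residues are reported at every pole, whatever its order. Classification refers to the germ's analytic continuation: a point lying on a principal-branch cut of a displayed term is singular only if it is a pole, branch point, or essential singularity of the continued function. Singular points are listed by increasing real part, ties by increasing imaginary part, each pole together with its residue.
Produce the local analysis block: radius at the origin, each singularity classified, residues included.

Radius of convergence at 0: 1/4.
At -1/4: a pole of order 1; residue -296000/142477.
At 3/5: a pole of order 3; residue 296000/142477.

Denominator factor (ξ - 3/5)^3: pole of order 3 at 3/5, modulus 3/5.
Denominator factor (ξ + 1/4): pole of order 1 at -1/4, modulus 1/4.
The radius of convergence is the smallest modulus among the singular points: 1/4.
At the order-1 pole -1/4 set g(ξ) = (ξ - (-1/4))*f(ξ) = 37/(29*(ξ - 3/5)**3).
Simple pole: residue = g(a) at a = -1/4, which is -296000/142477.
At the order-3 pole 3/5 set g(ξ) = (ξ - (3/5))^3*f(ξ) = 37/(29*(ξ + 1/4)).
Order-3 pole: residue = g''(a)/2; g''(3/5) = 592000/142477, so the residue is 296000/142477.
List the singular points by increasing real part (a conjugate pair: the negative imaginary part first).


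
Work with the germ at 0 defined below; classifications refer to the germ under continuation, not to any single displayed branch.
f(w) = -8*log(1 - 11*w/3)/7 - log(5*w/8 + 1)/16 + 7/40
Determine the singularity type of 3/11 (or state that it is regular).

The term (-8/7)*log(1 - w/(3/11)) has argument 1 - 3/11/(3/11) = 0 at 3/11: a logarithmic (infinitely-sheeted) branch point; the remaining terms are analytic or single-valued there.

The point is a logarithmic branch point.


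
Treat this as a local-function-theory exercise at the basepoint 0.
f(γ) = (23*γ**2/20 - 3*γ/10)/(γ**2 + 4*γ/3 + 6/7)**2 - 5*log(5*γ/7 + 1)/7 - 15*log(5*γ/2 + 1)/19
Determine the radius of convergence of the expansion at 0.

The radius of convergence is 2/5.

Denominator factor (γ**2 + 4*γ/3 + 6/7)^2: discriminant -104/63, complex-conjugate roots (-2/3) + ((1/21)*sqrt(182))*i and (-2/3) - ((1/21)*sqrt(182))*i; poles of order 2, moduli (1/7)*sqrt(42) and (1/7)*sqrt(42).
Branch term (-5/7)*log(1 - γ/(-7/5)): its argument vanishes at γ = -7/5, a logarithmic branch point, modulus 7/5.
Branch term (-15/19)*log(1 - γ/(-2/5)): its argument vanishes at γ = -2/5, a logarithmic branch point, modulus 2/5.
The radius of convergence is the smallest modulus among the singular points: 2/5.


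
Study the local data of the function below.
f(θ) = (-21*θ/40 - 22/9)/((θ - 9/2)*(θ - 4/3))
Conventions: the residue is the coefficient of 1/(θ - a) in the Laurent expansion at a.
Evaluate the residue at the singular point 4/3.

At the order-1 pole 4/3 set g(θ) = (θ - (4/3))*f(θ) = (-21*θ/40 - 22/9)/(θ - 9/2).
Simple pole: residue = g(a) at a = 4/3, which is 283/285.

The residue is 283/285.


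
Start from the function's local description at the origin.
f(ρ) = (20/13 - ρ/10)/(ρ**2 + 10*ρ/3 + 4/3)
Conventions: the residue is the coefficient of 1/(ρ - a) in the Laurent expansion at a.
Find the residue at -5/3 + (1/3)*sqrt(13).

The residue is -1/20 + (133/676)*sqrt(13).

The factor ρ**2 + 10*ρ/3 + 4/3 splits as (ρ - a)(ρ - a') with a = -5/3 + (1/3)*sqrt(13), a' = -5/3 - (1/3)*sqrt(13). At the order-1 pole a set g(ρ) = (ρ - a)*f(ρ) = [20/13 - ρ/10] / (ρ - a').
Simple pole: residue = g(a) at a = -5/3 + (1/3)*sqrt(13), which is -1/20 + (133/676)*sqrt(13).


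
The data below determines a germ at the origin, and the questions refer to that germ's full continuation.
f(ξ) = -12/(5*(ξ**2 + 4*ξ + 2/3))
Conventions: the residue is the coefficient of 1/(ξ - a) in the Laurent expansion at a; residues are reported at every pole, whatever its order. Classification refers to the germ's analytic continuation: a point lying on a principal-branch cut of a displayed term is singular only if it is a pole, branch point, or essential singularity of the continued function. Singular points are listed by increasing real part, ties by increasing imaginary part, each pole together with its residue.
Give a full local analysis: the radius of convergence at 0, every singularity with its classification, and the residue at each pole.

Denominator factor (ξ**2 + 4*ξ + 2/3): discriminant 40/3, real irrational roots -2 + (1/3)*sqrt(30) and -2 - (1/3)*sqrt(30); poles of order 1, moduli 2 - (1/3)*sqrt(30) and 2 + (1/3)*sqrt(30).
The radius of convergence is the smallest modulus among the singular points: 2 - (1/3)*sqrt(30).
The factor ξ**2 + 4*ξ + 2/3 splits as (ξ - a)(ξ - a') with a = -2 - (1/3)*sqrt(30), a' = -2 + (1/3)*sqrt(30). At the order-1 pole a set g(ξ) = (ξ - a)*f(ξ) = [-12/5] / (ξ - a').
Simple pole: residue = g(a) at a = -2 - (1/3)*sqrt(30), which is (3/25)*sqrt(30).
The factor ξ**2 + 4*ξ + 2/3 splits as (ξ - a)(ξ - a') with a = -2 + (1/3)*sqrt(30), a' = -2 - (1/3)*sqrt(30). At the order-1 pole a set g(ξ) = (ξ - a)*f(ξ) = [-12/5] / (ξ - a').
Simple pole: residue = g(a) at a = -2 + (1/3)*sqrt(30), which is -(3/25)*sqrt(30).
List the singular points by increasing real part (a conjugate pair: the negative imaginary part first).

Radius of convergence at 0: 2 - (1/3)*sqrt(30).
At -2 - (1/3)*sqrt(30): a pole of order 1; residue (3/25)*sqrt(30).
At -2 + (1/3)*sqrt(30): a pole of order 1; residue -(3/25)*sqrt(30).


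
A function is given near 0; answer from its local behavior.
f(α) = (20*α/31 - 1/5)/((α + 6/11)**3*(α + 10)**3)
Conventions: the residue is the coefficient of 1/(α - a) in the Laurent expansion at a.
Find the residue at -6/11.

The residue is -269731143/942905999360.

At the order-3 pole -6/11 set g(α) = (α - (-6/11))^3*f(α) = (20*α/31 - 1/5)/(α + 10)**3.
Order-3 pole: residue = g''(a)/2; g''(-6/11) = -269731143/471452999680, so the residue is -269731143/942905999360.


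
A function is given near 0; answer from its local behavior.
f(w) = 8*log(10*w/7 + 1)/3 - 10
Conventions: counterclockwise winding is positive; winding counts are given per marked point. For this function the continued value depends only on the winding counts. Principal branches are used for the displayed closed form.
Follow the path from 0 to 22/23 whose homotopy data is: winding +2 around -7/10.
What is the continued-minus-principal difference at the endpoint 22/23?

Continued minus principal equals (32/3)*pi*i.

The rational part is single-valued and drops out of the difference; each branch term changes only by its own monodromy.
(8/3)*log(1 - w/(-7/10)): each positive loop around -7/10 adds 2*pi*i to the log, so winding +2 contributes (8/3)*(2)*2*pi*i = (32/3)*pi*i.
Summing the contributions at w = 22/23 gives (32/3)*pi*i.


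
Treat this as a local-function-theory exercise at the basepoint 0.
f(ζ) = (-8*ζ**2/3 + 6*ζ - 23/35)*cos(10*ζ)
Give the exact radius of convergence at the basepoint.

The factor cos(10*ζ) is entire and contributes no finite singular point.
The polynomial part has no poles.
No finite singular points: the Taylor series at 0 converges everywhere.

The radius of convergence is infinite.


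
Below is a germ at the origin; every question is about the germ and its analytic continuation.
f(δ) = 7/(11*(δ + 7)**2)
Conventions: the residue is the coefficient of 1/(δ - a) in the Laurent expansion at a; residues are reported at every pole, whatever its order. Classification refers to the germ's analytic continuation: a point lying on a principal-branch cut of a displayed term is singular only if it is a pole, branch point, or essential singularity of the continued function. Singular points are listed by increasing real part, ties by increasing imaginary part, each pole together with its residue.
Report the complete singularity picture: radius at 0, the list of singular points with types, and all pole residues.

Denominator factor (δ + 7)^2: pole of order 2 at -7, modulus 7.
The radius of convergence is the smallest modulus among the singular points: 7.
At the order-2 pole -7 set g(δ) = (δ - (-7))^2*f(δ) = 7/11.
Order-2 pole: residue = g'(a); g'(-7) = 0, so the residue is 0.

Radius of convergence at 0: 7.
At -7: a pole of order 2; residue 0.


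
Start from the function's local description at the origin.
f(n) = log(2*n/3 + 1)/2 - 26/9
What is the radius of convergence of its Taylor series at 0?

The radius of convergence is 3/2.

Branch term (1/2)*log(1 - n/(-3/2)): its argument vanishes at n = -3/2, a logarithmic branch point, modulus 3/2.
The radius of convergence is the smallest modulus among the singular points: 3/2.


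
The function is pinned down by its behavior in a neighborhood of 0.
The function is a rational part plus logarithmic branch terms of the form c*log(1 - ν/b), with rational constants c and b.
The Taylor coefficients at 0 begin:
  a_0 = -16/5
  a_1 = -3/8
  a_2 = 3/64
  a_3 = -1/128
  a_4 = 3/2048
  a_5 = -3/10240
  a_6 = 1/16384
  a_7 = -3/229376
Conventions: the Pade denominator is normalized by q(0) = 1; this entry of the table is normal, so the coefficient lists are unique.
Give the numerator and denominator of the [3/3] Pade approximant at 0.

Taylor coefficients needed (read off): a_0 = -16/5, a_1 = -3/8, a_2 = 3/64, a_3 = -1/128, a_4 = 3/2048, a_5 = -3/10240, a_6 = 1/16384.
Write the denominator as Q(ν) = 1 + q1*ν + q2*ν^2 + q3*ν^3. Requiring Q*f - P = O(ν^7) with deg P <= 3 kills the coefficients of ν^4..ν^6 in Q*f:
  ν^4: a_4 + q1*a_3 + q2*a_2 + q3*a_1 = 0, i.e. 3/2048 + (-1/128)*q1 + (3/64)*q2 + (-3/8)*q3 = 0.
  ν^5: a_5 + q1*a_4 + q2*a_3 + q3*a_2 = 0, i.e. -3/10240 + (3/2048)*q1 + (-1/128)*q2 + (3/64)*q3 = 0.
  ν^6: a_6 + q1*a_5 + q2*a_4 + q3*a_3 = 0, i.e. 1/16384 + (-3/10240)*q1 + (3/2048)*q2 + (-1/128)*q3 = 0.
Solving this linear system: q1 = 3/8, q2 = 3/80, q3 = 1/1280.
The numerator is Q*f truncated at degree 3: P0 = a_0 = -16/5; P1 = a_1 + q1*a_0 = -63/40; P2 = a_2 + q1*a_1 + q2*a_0 = -171/800; P3 = a_3 + q1*a_2 + q2*a_1 + q3*a_0 = -87/12800.

The Pade approximant has numerator coefficients [-16/5, -63/40, -171/800, -87/12800]; denominator coefficients [1, 3/8, 3/80, 1/1280].


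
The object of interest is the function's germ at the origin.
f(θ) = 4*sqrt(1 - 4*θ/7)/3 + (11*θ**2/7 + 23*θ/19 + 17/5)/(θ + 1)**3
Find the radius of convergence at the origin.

Denominator factor (θ + 1)^3: pole of order 3 at -1, modulus 1.
Branch term (4/3)*sqrt(1 - θ/(7/4)): its argument vanishes at θ = 7/4, a square-root branch point, modulus 7/4.
The radius of convergence is the smallest modulus among the singular points: 1.

The radius of convergence is 1.


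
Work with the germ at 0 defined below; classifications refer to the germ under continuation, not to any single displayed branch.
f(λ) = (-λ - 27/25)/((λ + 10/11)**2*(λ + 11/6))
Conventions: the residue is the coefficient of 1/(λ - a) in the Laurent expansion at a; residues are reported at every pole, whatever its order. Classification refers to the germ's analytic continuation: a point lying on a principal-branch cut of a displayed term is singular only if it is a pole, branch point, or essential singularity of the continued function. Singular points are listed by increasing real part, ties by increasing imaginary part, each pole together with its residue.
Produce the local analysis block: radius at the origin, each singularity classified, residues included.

Radius of convergence at 0: 10/11.
At -11/6: a pole of order 1; residue 82038/93025.
At -10/11: a pole of order 2; residue -82038/93025.

Denominator factor (λ + 11/6): pole of order 1 at -11/6, modulus 11/6.
Denominator factor (λ + 10/11)^2: pole of order 2 at -10/11, modulus 10/11.
The radius of convergence is the smallest modulus among the singular points: 10/11.
At the order-1 pole -11/6 set g(λ) = (λ - (-11/6))*f(λ) = (-λ - 27/25)/(λ + 10/11)**2.
Simple pole: residue = g(a) at a = -11/6, which is 82038/93025.
At the order-2 pole -10/11 set g(λ) = (λ - (-10/11))^2*f(λ) = (-λ - 27/25)/(λ + 11/6).
Order-2 pole: residue = g'(a); g'(-10/11) = -82038/93025, so the residue is -82038/93025.
List the singular points by increasing real part (a conjugate pair: the negative imaginary part first).


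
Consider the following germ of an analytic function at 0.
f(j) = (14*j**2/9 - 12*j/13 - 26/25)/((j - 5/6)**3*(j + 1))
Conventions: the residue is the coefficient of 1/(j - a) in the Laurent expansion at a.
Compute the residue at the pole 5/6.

The residue is 100992/432575.

At the order-3 pole 5/6 set g(j) = (j - (5/6))^3*f(j) = (14*j**2/9 - 12*j/13 - 26/25)/(j + 1).
Order-3 pole: residue = g''(a)/2; g''(5/6) = 201984/432575, so the residue is 100992/432575.


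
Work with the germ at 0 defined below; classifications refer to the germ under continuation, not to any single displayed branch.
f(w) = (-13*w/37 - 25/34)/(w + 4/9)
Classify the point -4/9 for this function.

The point is a pole of order 1.

The denominator factor w + 4/9 vanishes at -4/9 and appears to the power 1; the numerator there equals -6557/11322, nonzero, and no other factor vanishes.
Hence a pole whose order is the multiplicity, 1.


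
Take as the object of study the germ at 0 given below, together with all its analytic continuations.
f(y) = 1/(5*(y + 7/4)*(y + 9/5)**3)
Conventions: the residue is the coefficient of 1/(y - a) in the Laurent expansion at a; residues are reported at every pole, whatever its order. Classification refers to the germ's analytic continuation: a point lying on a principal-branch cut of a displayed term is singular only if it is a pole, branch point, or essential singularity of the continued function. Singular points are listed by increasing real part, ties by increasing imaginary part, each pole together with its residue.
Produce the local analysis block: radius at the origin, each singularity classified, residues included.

Denominator factor (y + 7/4): pole of order 1 at -7/4, modulus 7/4.
Denominator factor (y + 9/5)^3: pole of order 3 at -9/5, modulus 9/5.
The radius of convergence is the smallest modulus among the singular points: 7/4.
At the order-3 pole -9/5 set g(y) = (y - (-9/5))^3*f(y) = 1/(5*(y + 7/4)).
Order-3 pole: residue = g''(a)/2; g''(-9/5) = -3200, so the residue is -1600.
At the order-1 pole -7/4 set g(y) = (y - (-7/4))*f(y) = 1/(5*(y + 9/5)**3).
Simple pole: residue = g(a) at a = -7/4, which is 1600.
List the singular points by increasing real part (a conjugate pair: the negative imaginary part first).

Radius of convergence at 0: 7/4.
At -9/5: a pole of order 3; residue -1600.
At -7/4: a pole of order 1; residue 1600.


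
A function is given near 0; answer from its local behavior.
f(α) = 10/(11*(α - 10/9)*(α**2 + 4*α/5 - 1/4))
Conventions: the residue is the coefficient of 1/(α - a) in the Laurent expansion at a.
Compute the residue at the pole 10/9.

At the order-1 pole 10/9 set g(α) = (α - (10/9))*f(α) = 10/(11*(α**2 + 4*α/5 - 1/4)).
Simple pole: residue = g(a) at a = 10/9, which is 3240/6677.

The residue is 3240/6677.


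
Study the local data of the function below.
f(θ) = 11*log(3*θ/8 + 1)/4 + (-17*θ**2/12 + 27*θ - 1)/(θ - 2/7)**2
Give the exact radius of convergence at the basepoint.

Denominator factor (θ - 2/7)^2: pole of order 2 at 2/7, modulus 2/7.
Branch term (11/4)*log(1 - θ/(-8/3)): its argument vanishes at θ = -8/3, a logarithmic branch point, modulus 8/3.
The radius of convergence is the smallest modulus among the singular points: 2/7.

The radius of convergence is 2/7.


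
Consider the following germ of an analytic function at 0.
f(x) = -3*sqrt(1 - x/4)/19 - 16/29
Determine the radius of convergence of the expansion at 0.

Branch term (-3/19)*sqrt(1 - x/(4)): its argument vanishes at x = 4, a square-root branch point, modulus 4.
The radius of convergence is the smallest modulus among the singular points: 4.

The radius of convergence is 4.


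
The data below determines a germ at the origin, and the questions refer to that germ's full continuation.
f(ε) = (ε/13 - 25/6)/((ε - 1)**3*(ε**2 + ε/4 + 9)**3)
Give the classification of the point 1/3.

The point is a regular point.

Denominator factors: ε - 1 = -2/3 at ε = 1/3; ε**2 + ε/4 + 9 = 331/36 at ε = 1/3 — none vanishes.
So the germ continues analytically to 1/3.
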